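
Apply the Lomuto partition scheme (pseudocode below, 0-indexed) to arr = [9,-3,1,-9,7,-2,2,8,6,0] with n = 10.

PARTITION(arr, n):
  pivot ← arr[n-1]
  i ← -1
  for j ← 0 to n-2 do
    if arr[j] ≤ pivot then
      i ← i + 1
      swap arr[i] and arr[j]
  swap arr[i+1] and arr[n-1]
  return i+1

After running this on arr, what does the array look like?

[-3,-9,-2,0,7,1,2,8,6,9]

pivot = arr[9] = 0; i = -1
j=0: arr[0]=9 > 0 → no swap
j=1: arr[1]=-3 ≤ 0 → i=0, swap arr[0],arr[1] → [-3,9,1,-9,7,-2,2,8,6,0]
j=2: arr[2]=1 > 0 → no swap
j=3: arr[3]=-9 ≤ 0 → i=1, swap arr[1],arr[3] → [-3,-9,1,9,7,-2,2,8,6,0]
j=4: arr[4]=7 > 0 → no swap
j=5: arr[5]=-2 ≤ 0 → i=2, swap arr[2],arr[5] → [-3,-9,-2,9,7,1,2,8,6,0]
j=6: arr[6]=2 > 0 → no swap
j=7: arr[7]=8 > 0 → no swap
j=8: arr[8]=6 > 0 → no swap
final swap arr[3],arr[9] → [-3,-9,-2,0,7,1,2,8,6,9]; return 3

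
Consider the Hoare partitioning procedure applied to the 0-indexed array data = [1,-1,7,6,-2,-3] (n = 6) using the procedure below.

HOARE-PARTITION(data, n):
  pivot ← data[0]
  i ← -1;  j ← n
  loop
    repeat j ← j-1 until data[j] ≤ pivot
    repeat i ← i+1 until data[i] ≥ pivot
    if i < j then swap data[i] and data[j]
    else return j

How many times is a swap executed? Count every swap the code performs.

pivot=1
j stops at 5 (-3), i stops at 0 (1); swap ⇒ [-3,-1,7,6,-2,1]
j stops at 4 (-2), i stops at 2 (7); swap ⇒ [-3,-1,-2,6,7,1]
j stops at 2, i stops at 3; i≥j ⇒ return 2. data=[-3,-1,-2,6,7,1]

2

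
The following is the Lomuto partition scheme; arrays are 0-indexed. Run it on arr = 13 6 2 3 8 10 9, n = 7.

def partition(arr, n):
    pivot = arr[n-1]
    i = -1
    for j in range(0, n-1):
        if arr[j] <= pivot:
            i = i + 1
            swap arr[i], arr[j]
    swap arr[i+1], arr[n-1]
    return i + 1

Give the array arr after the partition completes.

6 2 3 8 9 10 13

pivot = arr[6] = 9; i = -1
j=0: arr[0]=13 > 9 → no swap
j=1: arr[1]=6 ≤ 9 → i=0, swap arr[0],arr[1] → 6 13 2 3 8 10 9
j=2: arr[2]=2 ≤ 9 → i=1, swap arr[1],arr[2] → 6 2 13 3 8 10 9
j=3: arr[3]=3 ≤ 9 → i=2, swap arr[2],arr[3] → 6 2 3 13 8 10 9
j=4: arr[4]=8 ≤ 9 → i=3, swap arr[3],arr[4] → 6 2 3 8 13 10 9
j=5: arr[5]=10 > 9 → no swap
final swap arr[4],arr[6] → 6 2 3 8 9 10 13; return 4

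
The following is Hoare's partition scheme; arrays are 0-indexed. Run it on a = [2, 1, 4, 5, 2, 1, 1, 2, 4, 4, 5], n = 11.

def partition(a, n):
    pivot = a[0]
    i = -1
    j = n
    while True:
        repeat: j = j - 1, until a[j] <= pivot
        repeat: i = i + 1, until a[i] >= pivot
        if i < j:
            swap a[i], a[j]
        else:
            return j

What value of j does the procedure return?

pivot = a[0] = 2; i = -1, j = 11
j→7 (a[7]=2≤2), i→0 (a[0]=2≥2); i<j, swap → [2, 1, 4, 5, 2, 1, 1, 2, 4, 4, 5]
j→6 (a[6]=1≤2), i→2 (a[2]=4≥2); i<j, swap → [2, 1, 1, 5, 2, 1, 4, 2, 4, 4, 5]
j→5 (a[5]=1≤2), i→3 (a[3]=5≥2); i<j, swap → [2, 1, 1, 1, 2, 5, 4, 2, 4, 4, 5]
j→4, i→4; i≥j, return j=4. a = [2, 1, 1, 1, 2, 5, 4, 2, 4, 4, 5]

4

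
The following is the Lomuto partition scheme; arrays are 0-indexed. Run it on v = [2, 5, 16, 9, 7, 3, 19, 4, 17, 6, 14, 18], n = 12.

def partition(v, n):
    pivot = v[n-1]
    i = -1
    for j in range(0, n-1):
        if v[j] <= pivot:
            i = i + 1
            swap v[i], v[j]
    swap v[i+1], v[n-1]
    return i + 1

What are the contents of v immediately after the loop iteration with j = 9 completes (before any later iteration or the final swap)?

pivot = v[11] = 18; i = -1
j=0: v[0]=2 ≤ 18 → i=0, swap v[0],v[0] (no change) → [2, 5, 16, 9, 7, 3, 19, 4, 17, 6, 14, 18]
j=1: v[1]=5 ≤ 18 → i=1, swap v[1],v[1] (no change) → [2, 5, 16, 9, 7, 3, 19, 4, 17, 6, 14, 18]
j=2: v[2]=16 ≤ 18 → i=2, swap v[2],v[2] (no change) → [2, 5, 16, 9, 7, 3, 19, 4, 17, 6, 14, 18]
j=3: v[3]=9 ≤ 18 → i=3, swap v[3],v[3] (no change) → [2, 5, 16, 9, 7, 3, 19, 4, 17, 6, 14, 18]
j=4: v[4]=7 ≤ 18 → i=4, swap v[4],v[4] (no change) → [2, 5, 16, 9, 7, 3, 19, 4, 17, 6, 14, 18]
j=5: v[5]=3 ≤ 18 → i=5, swap v[5],v[5] (no change) → [2, 5, 16, 9, 7, 3, 19, 4, 17, 6, 14, 18]
j=6: v[6]=19 > 18 → no swap
j=7: v[7]=4 ≤ 18 → i=6, swap v[6],v[7] → [2, 5, 16, 9, 7, 3, 4, 19, 17, 6, 14, 18]
j=8: v[8]=17 ≤ 18 → i=7, swap v[7],v[8] → [2, 5, 16, 9, 7, 3, 4, 17, 19, 6, 14, 18]
j=9: v[9]=6 ≤ 18 → i=8, swap v[8],v[9] → [2, 5, 16, 9, 7, 3, 4, 17, 6, 19, 14, 18]
(after j=9) v = [2, 5, 16, 9, 7, 3, 4, 17, 6, 19, 14, 18]

[2, 5, 16, 9, 7, 3, 4, 17, 6, 19, 14, 18]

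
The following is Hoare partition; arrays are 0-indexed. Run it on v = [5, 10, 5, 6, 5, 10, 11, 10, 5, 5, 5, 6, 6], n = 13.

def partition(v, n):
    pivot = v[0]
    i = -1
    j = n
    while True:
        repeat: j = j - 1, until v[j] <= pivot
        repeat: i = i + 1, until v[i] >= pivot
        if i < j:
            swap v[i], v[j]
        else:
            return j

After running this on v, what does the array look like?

pivot=5
j stops at 10 (5), i stops at 0 (5); swap ⇒ [5, 10, 5, 6, 5, 10, 11, 10, 5, 5, 5, 6, 6]
j stops at 9 (5), i stops at 1 (10); swap ⇒ [5, 5, 5, 6, 5, 10, 11, 10, 5, 10, 5, 6, 6]
j stops at 8 (5), i stops at 2 (5); swap ⇒ [5, 5, 5, 6, 5, 10, 11, 10, 5, 10, 5, 6, 6]
j stops at 4 (5), i stops at 3 (6); swap ⇒ [5, 5, 5, 5, 6, 10, 11, 10, 5, 10, 5, 6, 6]
j stops at 3, i stops at 4; i≥j ⇒ return 3. v=[5, 5, 5, 5, 6, 10, 11, 10, 5, 10, 5, 6, 6]

[5, 5, 5, 5, 6, 10, 11, 10, 5, 10, 5, 6, 6]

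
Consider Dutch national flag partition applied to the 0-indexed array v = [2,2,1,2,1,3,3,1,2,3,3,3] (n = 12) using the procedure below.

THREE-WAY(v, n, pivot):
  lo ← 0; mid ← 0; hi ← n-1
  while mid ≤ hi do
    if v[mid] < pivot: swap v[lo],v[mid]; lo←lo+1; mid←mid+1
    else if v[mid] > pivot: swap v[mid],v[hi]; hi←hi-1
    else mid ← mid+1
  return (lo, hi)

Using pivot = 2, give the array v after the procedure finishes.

lo=0 mid=0 hi=11
2=2: mid=1
2=2: mid=2
1<2: swap(0,2), lo=1 mid=3 ⇒ [1,2,2,2,1,3,3,1,2,3,3,3]
2=2: mid=4
1<2: swap(1,4), lo=2 mid=5 ⇒ [1,1,2,2,2,3,3,1,2,3,3,3]
3>2: swap(5,11), hi=10 ⇒ [1,1,2,2,2,3,3,1,2,3,3,3]
3>2: swap(5,10), hi=9 ⇒ [1,1,2,2,2,3,3,1,2,3,3,3]
3>2: swap(5,9), hi=8 ⇒ [1,1,2,2,2,3,3,1,2,3,3,3]
3>2: swap(5,8), hi=7 ⇒ [1,1,2,2,2,2,3,1,3,3,3,3]
2=2: mid=6
3>2: swap(6,7), hi=6 ⇒ [1,1,2,2,2,2,1,3,3,3,3,3]
1<2: swap(2,6), lo=3 mid=7 ⇒ [1,1,1,2,2,2,2,3,3,3,3,3]
done. lo=3 hi=6; v=[1,1,1,2,2,2,2,3,3,3,3,3]

[1,1,1,2,2,2,2,3,3,3,3,3]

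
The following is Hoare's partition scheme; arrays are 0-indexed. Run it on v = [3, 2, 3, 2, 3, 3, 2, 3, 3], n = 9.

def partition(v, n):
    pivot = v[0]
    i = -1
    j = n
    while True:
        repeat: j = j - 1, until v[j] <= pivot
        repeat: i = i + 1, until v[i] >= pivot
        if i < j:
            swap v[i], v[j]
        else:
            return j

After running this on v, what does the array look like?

pivot = v[0] = 3; i = -1, j = 9
j→8 (v[8]=3≤3), i→0 (v[0]=3≥3); i<j, swap → [3, 2, 3, 2, 3, 3, 2, 3, 3]
j→7 (v[7]=3≤3), i→2 (v[2]=3≥3); i<j, swap → [3, 2, 3, 2, 3, 3, 2, 3, 3]
j→6 (v[6]=2≤3), i→4 (v[4]=3≥3); i<j, swap → [3, 2, 3, 2, 2, 3, 3, 3, 3]
j→5, i→5; i≥j, return j=5. v = [3, 2, 3, 2, 2, 3, 3, 3, 3]

[3, 2, 3, 2, 2, 3, 3, 3, 3]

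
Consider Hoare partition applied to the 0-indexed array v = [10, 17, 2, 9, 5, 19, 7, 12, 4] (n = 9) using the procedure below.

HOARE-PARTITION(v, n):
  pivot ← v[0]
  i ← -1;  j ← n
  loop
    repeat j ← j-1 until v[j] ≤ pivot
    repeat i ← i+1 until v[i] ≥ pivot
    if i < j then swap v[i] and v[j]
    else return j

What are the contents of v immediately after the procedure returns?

pivot=10
j stops at 8 (4), i stops at 0 (10); swap ⇒ [4, 17, 2, 9, 5, 19, 7, 12, 10]
j stops at 6 (7), i stops at 1 (17); swap ⇒ [4, 7, 2, 9, 5, 19, 17, 12, 10]
j stops at 4, i stops at 5; i≥j ⇒ return 4. v=[4, 7, 2, 9, 5, 19, 17, 12, 10]

[4, 7, 2, 9, 5, 19, 17, 12, 10]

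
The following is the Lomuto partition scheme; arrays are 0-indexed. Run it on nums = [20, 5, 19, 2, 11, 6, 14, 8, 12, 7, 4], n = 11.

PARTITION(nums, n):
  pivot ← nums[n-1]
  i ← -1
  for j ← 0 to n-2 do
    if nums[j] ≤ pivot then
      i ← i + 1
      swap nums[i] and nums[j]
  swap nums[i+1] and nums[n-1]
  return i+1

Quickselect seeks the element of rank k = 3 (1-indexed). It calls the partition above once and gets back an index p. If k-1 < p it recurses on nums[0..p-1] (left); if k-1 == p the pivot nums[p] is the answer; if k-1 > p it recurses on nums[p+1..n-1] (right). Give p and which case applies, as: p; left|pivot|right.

1; right

pivot=4, i=-1
j=0: 20>4, skip
j=1: 5>4, skip
j=2: 19>4, skip
j=3: 2≤4, i=0, swap(0,3) ⇒ [2, 5, 19, 20, 11, 6, 14, 8, 12, 7, 4]
j=4: 11>4, skip
j=5: 6>4, skip
j=6: 14>4, skip
j=7: 8>4, skip
j=8: 12>4, skip
j=9: 7>4, skip
swap(1,10) ⇒ [2, 4, 19, 20, 11, 6, 14, 8, 12, 7, 5]; return 1
p = 1; k-1 = 2 > 1 ⇒ right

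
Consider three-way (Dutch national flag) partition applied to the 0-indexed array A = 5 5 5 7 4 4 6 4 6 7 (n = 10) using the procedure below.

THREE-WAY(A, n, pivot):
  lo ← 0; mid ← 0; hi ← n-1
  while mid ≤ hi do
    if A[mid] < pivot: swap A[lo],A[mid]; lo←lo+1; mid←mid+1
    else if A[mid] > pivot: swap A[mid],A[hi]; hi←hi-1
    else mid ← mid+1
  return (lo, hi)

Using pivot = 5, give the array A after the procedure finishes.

pivot = 5; lo=0, mid=0, hi=9
A[mid]=5=5: mid=1
A[mid]=5=5: mid=2
A[mid]=5=5: mid=3
A[mid]=7>5: swap A[3],A[9]; hi=8 → 5 5 5 7 4 4 6 4 6 7
A[mid]=7>5: swap A[3],A[8]; hi=7 → 5 5 5 6 4 4 6 4 7 7
A[mid]=6>5: swap A[3],A[7]; hi=6 → 5 5 5 4 4 4 6 6 7 7
A[mid]=4<5: swap A[0],A[3]; lo=1,mid=4 → 4 5 5 5 4 4 6 6 7 7
A[mid]=4<5: swap A[1],A[4]; lo=2,mid=5 → 4 4 5 5 5 4 6 6 7 7
A[mid]=4<5: swap A[2],A[5]; lo=3,mid=6 → 4 4 4 5 5 5 6 6 7 7
A[mid]=6>5: swap A[6],A[6]; hi=5 → 4 4 4 5 5 5 6 6 7 7
end: lo=3, hi=5; A = 4 4 4 5 5 5 6 6 7 7

4 4 4 5 5 5 6 6 7 7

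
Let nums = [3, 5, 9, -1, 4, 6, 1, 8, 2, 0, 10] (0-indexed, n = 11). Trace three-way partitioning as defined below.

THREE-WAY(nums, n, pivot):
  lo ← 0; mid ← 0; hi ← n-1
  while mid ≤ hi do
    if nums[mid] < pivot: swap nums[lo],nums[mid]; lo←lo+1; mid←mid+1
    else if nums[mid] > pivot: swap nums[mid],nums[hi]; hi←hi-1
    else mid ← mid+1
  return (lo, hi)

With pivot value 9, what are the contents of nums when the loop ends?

lo=0 mid=0 hi=10
3<9: swap(0,0), lo=1 mid=1 ⇒ [3, 5, 9, -1, 4, 6, 1, 8, 2, 0, 10]
5<9: swap(1,1), lo=2 mid=2 ⇒ [3, 5, 9, -1, 4, 6, 1, 8, 2, 0, 10]
9=9: mid=3
-1<9: swap(2,3), lo=3 mid=4 ⇒ [3, 5, -1, 9, 4, 6, 1, 8, 2, 0, 10]
4<9: swap(3,4), lo=4 mid=5 ⇒ [3, 5, -1, 4, 9, 6, 1, 8, 2, 0, 10]
6<9: swap(4,5), lo=5 mid=6 ⇒ [3, 5, -1, 4, 6, 9, 1, 8, 2, 0, 10]
1<9: swap(5,6), lo=6 mid=7 ⇒ [3, 5, -1, 4, 6, 1, 9, 8, 2, 0, 10]
8<9: swap(6,7), lo=7 mid=8 ⇒ [3, 5, -1, 4, 6, 1, 8, 9, 2, 0, 10]
2<9: swap(7,8), lo=8 mid=9 ⇒ [3, 5, -1, 4, 6, 1, 8, 2, 9, 0, 10]
0<9: swap(8,9), lo=9 mid=10 ⇒ [3, 5, -1, 4, 6, 1, 8, 2, 0, 9, 10]
10>9: swap(10,10), hi=9 ⇒ [3, 5, -1, 4, 6, 1, 8, 2, 0, 9, 10]
done. lo=9 hi=9; nums=[3, 5, -1, 4, 6, 1, 8, 2, 0, 9, 10]

[3, 5, -1, 4, 6, 1, 8, 2, 0, 9, 10]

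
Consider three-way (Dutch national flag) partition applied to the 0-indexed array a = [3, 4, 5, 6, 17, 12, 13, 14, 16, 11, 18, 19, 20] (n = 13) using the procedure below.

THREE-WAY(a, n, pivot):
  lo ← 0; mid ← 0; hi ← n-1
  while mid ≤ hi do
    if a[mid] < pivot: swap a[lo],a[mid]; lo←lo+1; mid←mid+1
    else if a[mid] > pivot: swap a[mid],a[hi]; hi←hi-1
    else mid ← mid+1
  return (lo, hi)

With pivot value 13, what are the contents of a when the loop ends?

[3, 4, 5, 6, 11, 12, 13, 16, 14, 18, 19, 20, 17]

pivot = 13; lo=0, mid=0, hi=12
a[mid]=3<13: swap a[0],a[0]; lo=1,mid=1 → [3, 4, 5, 6, 17, 12, 13, 14, 16, 11, 18, 19, 20]
a[mid]=4<13: swap a[1],a[1]; lo=2,mid=2 → [3, 4, 5, 6, 17, 12, 13, 14, 16, 11, 18, 19, 20]
a[mid]=5<13: swap a[2],a[2]; lo=3,mid=3 → [3, 4, 5, 6, 17, 12, 13, 14, 16, 11, 18, 19, 20]
a[mid]=6<13: swap a[3],a[3]; lo=4,mid=4 → [3, 4, 5, 6, 17, 12, 13, 14, 16, 11, 18, 19, 20]
a[mid]=17>13: swap a[4],a[12]; hi=11 → [3, 4, 5, 6, 20, 12, 13, 14, 16, 11, 18, 19, 17]
a[mid]=20>13: swap a[4],a[11]; hi=10 → [3, 4, 5, 6, 19, 12, 13, 14, 16, 11, 18, 20, 17]
a[mid]=19>13: swap a[4],a[10]; hi=9 → [3, 4, 5, 6, 18, 12, 13, 14, 16, 11, 19, 20, 17]
a[mid]=18>13: swap a[4],a[9]; hi=8 → [3, 4, 5, 6, 11, 12, 13, 14, 16, 18, 19, 20, 17]
a[mid]=11<13: swap a[4],a[4]; lo=5,mid=5 → [3, 4, 5, 6, 11, 12, 13, 14, 16, 18, 19, 20, 17]
a[mid]=12<13: swap a[5],a[5]; lo=6,mid=6 → [3, 4, 5, 6, 11, 12, 13, 14, 16, 18, 19, 20, 17]
a[mid]=13=13: mid=7
a[mid]=14>13: swap a[7],a[8]; hi=7 → [3, 4, 5, 6, 11, 12, 13, 16, 14, 18, 19, 20, 17]
a[mid]=16>13: swap a[7],a[7]; hi=6 → [3, 4, 5, 6, 11, 12, 13, 16, 14, 18, 19, 20, 17]
end: lo=6, hi=6; a = [3, 4, 5, 6, 11, 12, 13, 16, 14, 18, 19, 20, 17]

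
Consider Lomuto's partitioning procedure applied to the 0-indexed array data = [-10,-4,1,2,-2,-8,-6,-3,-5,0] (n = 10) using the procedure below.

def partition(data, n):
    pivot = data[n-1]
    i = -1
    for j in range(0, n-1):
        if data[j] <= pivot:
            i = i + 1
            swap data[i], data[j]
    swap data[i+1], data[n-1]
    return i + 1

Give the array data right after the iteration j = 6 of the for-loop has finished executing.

[-10,-4,-2,-8,-6,2,1,-3,-5,0]

pivot = data[9] = 0; i = -1
j=0: data[0]=-10 ≤ 0 → i=0, swap data[0],data[0] (no change) → [-10,-4,1,2,-2,-8,-6,-3,-5,0]
j=1: data[1]=-4 ≤ 0 → i=1, swap data[1],data[1] (no change) → [-10,-4,1,2,-2,-8,-6,-3,-5,0]
j=2: data[2]=1 > 0 → no swap
j=3: data[3]=2 > 0 → no swap
j=4: data[4]=-2 ≤ 0 → i=2, swap data[2],data[4] → [-10,-4,-2,2,1,-8,-6,-3,-5,0]
j=5: data[5]=-8 ≤ 0 → i=3, swap data[3],data[5] → [-10,-4,-2,-8,1,2,-6,-3,-5,0]
j=6: data[6]=-6 ≤ 0 → i=4, swap data[4],data[6] → [-10,-4,-2,-8,-6,2,1,-3,-5,0]
(after j=6) data = [-10,-4,-2,-8,-6,2,1,-3,-5,0]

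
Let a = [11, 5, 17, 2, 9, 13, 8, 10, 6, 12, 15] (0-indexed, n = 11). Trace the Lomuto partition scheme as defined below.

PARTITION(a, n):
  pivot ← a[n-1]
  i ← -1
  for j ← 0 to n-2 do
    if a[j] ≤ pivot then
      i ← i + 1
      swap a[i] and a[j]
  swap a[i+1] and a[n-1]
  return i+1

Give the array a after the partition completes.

pivot=15, i=-1
j=0: 11≤15, i=0, swap(0,0) ⇒ [11, 5, 17, 2, 9, 13, 8, 10, 6, 12, 15]
j=1: 5≤15, i=1, swap(1,1) ⇒ [11, 5, 17, 2, 9, 13, 8, 10, 6, 12, 15]
j=2: 17>15, skip
j=3: 2≤15, i=2, swap(2,3) ⇒ [11, 5, 2, 17, 9, 13, 8, 10, 6, 12, 15]
j=4: 9≤15, i=3, swap(3,4) ⇒ [11, 5, 2, 9, 17, 13, 8, 10, 6, 12, 15]
j=5: 13≤15, i=4, swap(4,5) ⇒ [11, 5, 2, 9, 13, 17, 8, 10, 6, 12, 15]
j=6: 8≤15, i=5, swap(5,6) ⇒ [11, 5, 2, 9, 13, 8, 17, 10, 6, 12, 15]
j=7: 10≤15, i=6, swap(6,7) ⇒ [11, 5, 2, 9, 13, 8, 10, 17, 6, 12, 15]
j=8: 6≤15, i=7, swap(7,8) ⇒ [11, 5, 2, 9, 13, 8, 10, 6, 17, 12, 15]
j=9: 12≤15, i=8, swap(8,9) ⇒ [11, 5, 2, 9, 13, 8, 10, 6, 12, 17, 15]
swap(9,10) ⇒ [11, 5, 2, 9, 13, 8, 10, 6, 12, 15, 17]; return 9

[11, 5, 2, 9, 13, 8, 10, 6, 12, 15, 17]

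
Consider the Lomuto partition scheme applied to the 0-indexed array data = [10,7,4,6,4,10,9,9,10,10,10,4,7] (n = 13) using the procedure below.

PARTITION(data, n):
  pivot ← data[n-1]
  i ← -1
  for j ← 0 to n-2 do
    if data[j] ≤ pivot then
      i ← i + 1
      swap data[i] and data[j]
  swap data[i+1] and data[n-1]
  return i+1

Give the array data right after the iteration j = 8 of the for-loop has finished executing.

pivot=7, i=-1
j=0: 10>7, skip
j=1: 7≤7, i=0, swap(0,1) ⇒ [7,10,4,6,4,10,9,9,10,10,10,4,7]
j=2: 4≤7, i=1, swap(1,2) ⇒ [7,4,10,6,4,10,9,9,10,10,10,4,7]
j=3: 6≤7, i=2, swap(2,3) ⇒ [7,4,6,10,4,10,9,9,10,10,10,4,7]
j=4: 4≤7, i=3, swap(3,4) ⇒ [7,4,6,4,10,10,9,9,10,10,10,4,7]
j=5: 10>7, skip
j=6: 9>7, skip
j=7: 9>7, skip
j=8: 10>7, skip
(after j=8) data = [7,4,6,4,10,10,9,9,10,10,10,4,7]

[7,4,6,4,10,10,9,9,10,10,10,4,7]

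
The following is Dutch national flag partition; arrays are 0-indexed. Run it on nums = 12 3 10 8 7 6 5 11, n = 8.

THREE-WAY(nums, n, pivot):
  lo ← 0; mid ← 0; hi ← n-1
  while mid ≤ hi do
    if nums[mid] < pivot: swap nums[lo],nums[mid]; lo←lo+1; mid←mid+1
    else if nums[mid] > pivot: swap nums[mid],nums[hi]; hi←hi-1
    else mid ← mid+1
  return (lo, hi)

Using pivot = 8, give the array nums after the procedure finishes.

pivot = 8; lo=0, mid=0, hi=7
nums[mid]=12>8: swap nums[0],nums[7]; hi=6 → 11 3 10 8 7 6 5 12
nums[mid]=11>8: swap nums[0],nums[6]; hi=5 → 5 3 10 8 7 6 11 12
nums[mid]=5<8: swap nums[0],nums[0]; lo=1,mid=1 → 5 3 10 8 7 6 11 12
nums[mid]=3<8: swap nums[1],nums[1]; lo=2,mid=2 → 5 3 10 8 7 6 11 12
nums[mid]=10>8: swap nums[2],nums[5]; hi=4 → 5 3 6 8 7 10 11 12
nums[mid]=6<8: swap nums[2],nums[2]; lo=3,mid=3 → 5 3 6 8 7 10 11 12
nums[mid]=8=8: mid=4
nums[mid]=7<8: swap nums[3],nums[4]; lo=4,mid=5 → 5 3 6 7 8 10 11 12
end: lo=4, hi=4; nums = 5 3 6 7 8 10 11 12

5 3 6 7 8 10 11 12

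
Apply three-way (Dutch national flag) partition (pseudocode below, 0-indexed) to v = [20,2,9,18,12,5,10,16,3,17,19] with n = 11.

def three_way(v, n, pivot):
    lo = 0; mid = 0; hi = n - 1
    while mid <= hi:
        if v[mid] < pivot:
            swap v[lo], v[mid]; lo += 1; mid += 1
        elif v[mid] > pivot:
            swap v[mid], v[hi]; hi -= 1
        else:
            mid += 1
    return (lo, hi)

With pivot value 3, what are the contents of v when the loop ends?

[2,3,18,12,5,10,16,9,17,19,20]

pivot = 3; lo=0, mid=0, hi=10
v[mid]=20>3: swap v[0],v[10]; hi=9 → [19,2,9,18,12,5,10,16,3,17,20]
v[mid]=19>3: swap v[0],v[9]; hi=8 → [17,2,9,18,12,5,10,16,3,19,20]
v[mid]=17>3: swap v[0],v[8]; hi=7 → [3,2,9,18,12,5,10,16,17,19,20]
v[mid]=3=3: mid=1
v[mid]=2<3: swap v[0],v[1]; lo=1,mid=2 → [2,3,9,18,12,5,10,16,17,19,20]
v[mid]=9>3: swap v[2],v[7]; hi=6 → [2,3,16,18,12,5,10,9,17,19,20]
v[mid]=16>3: swap v[2],v[6]; hi=5 → [2,3,10,18,12,5,16,9,17,19,20]
v[mid]=10>3: swap v[2],v[5]; hi=4 → [2,3,5,18,12,10,16,9,17,19,20]
v[mid]=5>3: swap v[2],v[4]; hi=3 → [2,3,12,18,5,10,16,9,17,19,20]
v[mid]=12>3: swap v[2],v[3]; hi=2 → [2,3,18,12,5,10,16,9,17,19,20]
v[mid]=18>3: swap v[2],v[2]; hi=1 → [2,3,18,12,5,10,16,9,17,19,20]
end: lo=1, hi=1; v = [2,3,18,12,5,10,16,9,17,19,20]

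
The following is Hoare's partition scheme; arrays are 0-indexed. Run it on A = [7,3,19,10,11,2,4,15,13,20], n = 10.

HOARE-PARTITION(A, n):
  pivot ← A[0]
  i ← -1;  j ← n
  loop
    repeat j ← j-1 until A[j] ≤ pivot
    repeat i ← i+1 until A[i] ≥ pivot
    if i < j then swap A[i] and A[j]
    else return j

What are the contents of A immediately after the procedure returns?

[4,3,2,10,11,19,7,15,13,20]

pivot=7
j stops at 6 (4), i stops at 0 (7); swap ⇒ [4,3,19,10,11,2,7,15,13,20]
j stops at 5 (2), i stops at 2 (19); swap ⇒ [4,3,2,10,11,19,7,15,13,20]
j stops at 2, i stops at 3; i≥j ⇒ return 2. A=[4,3,2,10,11,19,7,15,13,20]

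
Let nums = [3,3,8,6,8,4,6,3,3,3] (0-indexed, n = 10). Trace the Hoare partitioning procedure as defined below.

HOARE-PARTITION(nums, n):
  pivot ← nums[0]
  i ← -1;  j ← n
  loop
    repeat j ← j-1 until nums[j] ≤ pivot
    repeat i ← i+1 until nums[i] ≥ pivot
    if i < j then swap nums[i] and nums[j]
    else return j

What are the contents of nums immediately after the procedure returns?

[3,3,3,6,8,4,6,8,3,3]

pivot=3
j stops at 9 (3), i stops at 0 (3); swap ⇒ [3,3,8,6,8,4,6,3,3,3]
j stops at 8 (3), i stops at 1 (3); swap ⇒ [3,3,8,6,8,4,6,3,3,3]
j stops at 7 (3), i stops at 2 (8); swap ⇒ [3,3,3,6,8,4,6,8,3,3]
j stops at 2, i stops at 3; i≥j ⇒ return 2. nums=[3,3,3,6,8,4,6,8,3,3]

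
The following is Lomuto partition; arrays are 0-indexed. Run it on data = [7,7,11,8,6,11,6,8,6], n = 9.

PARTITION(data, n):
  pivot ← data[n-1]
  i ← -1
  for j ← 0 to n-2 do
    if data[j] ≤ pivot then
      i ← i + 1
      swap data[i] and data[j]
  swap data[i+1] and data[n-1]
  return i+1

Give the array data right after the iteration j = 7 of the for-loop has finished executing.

pivot=6, i=-1
j=0: 7>6, skip
j=1: 7>6, skip
j=2: 11>6, skip
j=3: 8>6, skip
j=4: 6≤6, i=0, swap(0,4) ⇒ [6,7,11,8,7,11,6,8,6]
j=5: 11>6, skip
j=6: 6≤6, i=1, swap(1,6) ⇒ [6,6,11,8,7,11,7,8,6]
j=7: 8>6, skip
(after j=7) data = [6,6,11,8,7,11,7,8,6]

[6,6,11,8,7,11,7,8,6]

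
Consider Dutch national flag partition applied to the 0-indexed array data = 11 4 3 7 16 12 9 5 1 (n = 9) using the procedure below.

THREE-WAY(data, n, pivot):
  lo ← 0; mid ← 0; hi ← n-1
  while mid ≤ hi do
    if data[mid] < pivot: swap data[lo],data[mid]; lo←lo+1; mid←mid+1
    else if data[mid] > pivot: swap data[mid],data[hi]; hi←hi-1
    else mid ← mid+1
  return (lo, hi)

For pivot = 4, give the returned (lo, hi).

lo=0 mid=0 hi=8
11>4: swap(0,8), hi=7 ⇒ 1 4 3 7 16 12 9 5 11
1<4: swap(0,0), lo=1 mid=1 ⇒ 1 4 3 7 16 12 9 5 11
4=4: mid=2
3<4: swap(1,2), lo=2 mid=3 ⇒ 1 3 4 7 16 12 9 5 11
7>4: swap(3,7), hi=6 ⇒ 1 3 4 5 16 12 9 7 11
5>4: swap(3,6), hi=5 ⇒ 1 3 4 9 16 12 5 7 11
9>4: swap(3,5), hi=4 ⇒ 1 3 4 12 16 9 5 7 11
12>4: swap(3,4), hi=3 ⇒ 1 3 4 16 12 9 5 7 11
16>4: swap(3,3), hi=2 ⇒ 1 3 4 16 12 9 5 7 11
done. lo=2 hi=2; data=1 3 4 16 12 9 5 7 11

(2, 2)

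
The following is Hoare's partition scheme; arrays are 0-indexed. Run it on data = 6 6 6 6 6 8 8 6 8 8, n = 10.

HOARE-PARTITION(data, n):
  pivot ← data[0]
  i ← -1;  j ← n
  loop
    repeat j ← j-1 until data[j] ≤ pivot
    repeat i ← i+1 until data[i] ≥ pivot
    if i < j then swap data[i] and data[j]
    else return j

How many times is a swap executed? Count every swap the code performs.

3

pivot=6
j stops at 7 (6), i stops at 0 (6); swap ⇒ 6 6 6 6 6 8 8 6 8 8
j stops at 4 (6), i stops at 1 (6); swap ⇒ 6 6 6 6 6 8 8 6 8 8
j stops at 3 (6), i stops at 2 (6); swap ⇒ 6 6 6 6 6 8 8 6 8 8
j stops at 2, i stops at 3; i≥j ⇒ return 2. data=6 6 6 6 6 8 8 6 8 8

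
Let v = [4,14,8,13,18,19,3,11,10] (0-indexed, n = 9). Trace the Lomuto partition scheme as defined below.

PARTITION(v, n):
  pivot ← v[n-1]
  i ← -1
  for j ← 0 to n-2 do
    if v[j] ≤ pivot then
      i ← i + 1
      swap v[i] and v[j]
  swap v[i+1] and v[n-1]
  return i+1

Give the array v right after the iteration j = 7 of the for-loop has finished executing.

pivot=10, i=-1
j=0: 4≤10, i=0, swap(0,0) ⇒ [4,14,8,13,18,19,3,11,10]
j=1: 14>10, skip
j=2: 8≤10, i=1, swap(1,2) ⇒ [4,8,14,13,18,19,3,11,10]
j=3: 13>10, skip
j=4: 18>10, skip
j=5: 19>10, skip
j=6: 3≤10, i=2, swap(2,6) ⇒ [4,8,3,13,18,19,14,11,10]
j=7: 11>10, skip
(after j=7) v = [4,8,3,13,18,19,14,11,10]

[4,8,3,13,18,19,14,11,10]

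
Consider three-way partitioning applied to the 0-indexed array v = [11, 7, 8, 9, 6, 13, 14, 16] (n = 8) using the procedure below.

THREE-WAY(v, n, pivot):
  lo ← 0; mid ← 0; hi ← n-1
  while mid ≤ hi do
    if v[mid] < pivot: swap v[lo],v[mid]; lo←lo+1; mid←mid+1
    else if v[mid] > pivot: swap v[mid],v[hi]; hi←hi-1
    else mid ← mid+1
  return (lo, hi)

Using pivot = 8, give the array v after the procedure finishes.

[6, 7, 8, 9, 13, 14, 16, 11]

pivot = 8; lo=0, mid=0, hi=7
v[mid]=11>8: swap v[0],v[7]; hi=6 → [16, 7, 8, 9, 6, 13, 14, 11]
v[mid]=16>8: swap v[0],v[6]; hi=5 → [14, 7, 8, 9, 6, 13, 16, 11]
v[mid]=14>8: swap v[0],v[5]; hi=4 → [13, 7, 8, 9, 6, 14, 16, 11]
v[mid]=13>8: swap v[0],v[4]; hi=3 → [6, 7, 8, 9, 13, 14, 16, 11]
v[mid]=6<8: swap v[0],v[0]; lo=1,mid=1 → [6, 7, 8, 9, 13, 14, 16, 11]
v[mid]=7<8: swap v[1],v[1]; lo=2,mid=2 → [6, 7, 8, 9, 13, 14, 16, 11]
v[mid]=8=8: mid=3
v[mid]=9>8: swap v[3],v[3]; hi=2 → [6, 7, 8, 9, 13, 14, 16, 11]
end: lo=2, hi=2; v = [6, 7, 8, 9, 13, 14, 16, 11]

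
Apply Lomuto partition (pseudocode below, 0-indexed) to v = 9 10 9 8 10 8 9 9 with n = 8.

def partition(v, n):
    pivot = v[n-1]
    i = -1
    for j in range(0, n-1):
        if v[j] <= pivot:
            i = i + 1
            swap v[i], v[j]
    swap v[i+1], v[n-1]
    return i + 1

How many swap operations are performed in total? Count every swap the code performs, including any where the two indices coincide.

6

pivot = v[7] = 9; i = -1
j=0: v[0]=9 ≤ 9 → i=0, swap v[0],v[0] (no change) → 9 10 9 8 10 8 9 9
j=1: v[1]=10 > 9 → no swap
j=2: v[2]=9 ≤ 9 → i=1, swap v[1],v[2] → 9 9 10 8 10 8 9 9
j=3: v[3]=8 ≤ 9 → i=2, swap v[2],v[3] → 9 9 8 10 10 8 9 9
j=4: v[4]=10 > 9 → no swap
j=5: v[5]=8 ≤ 9 → i=3, swap v[3],v[5] → 9 9 8 8 10 10 9 9
j=6: v[6]=9 ≤ 9 → i=4, swap v[4],v[6] → 9 9 8 8 9 10 10 9
final swap v[5],v[7] → 9 9 8 8 9 9 10 10; return 5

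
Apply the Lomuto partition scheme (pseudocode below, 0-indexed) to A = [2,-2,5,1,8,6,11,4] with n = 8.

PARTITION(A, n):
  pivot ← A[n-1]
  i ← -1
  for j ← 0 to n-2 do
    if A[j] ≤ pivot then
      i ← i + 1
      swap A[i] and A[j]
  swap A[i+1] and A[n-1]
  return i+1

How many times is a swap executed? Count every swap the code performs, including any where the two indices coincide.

4

pivot=4, i=-1
j=0: 2≤4, i=0, swap(0,0) ⇒ [2,-2,5,1,8,6,11,4]
j=1: -2≤4, i=1, swap(1,1) ⇒ [2,-2,5,1,8,6,11,4]
j=2: 5>4, skip
j=3: 1≤4, i=2, swap(2,3) ⇒ [2,-2,1,5,8,6,11,4]
j=4: 8>4, skip
j=5: 6>4, skip
j=6: 11>4, skip
swap(3,7) ⇒ [2,-2,1,4,8,6,11,5]; return 3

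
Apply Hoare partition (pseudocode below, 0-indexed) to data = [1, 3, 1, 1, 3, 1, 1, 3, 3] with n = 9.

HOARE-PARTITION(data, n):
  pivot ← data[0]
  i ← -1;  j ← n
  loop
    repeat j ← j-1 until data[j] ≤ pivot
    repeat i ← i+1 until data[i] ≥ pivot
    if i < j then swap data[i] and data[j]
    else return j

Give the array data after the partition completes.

pivot = data[0] = 1; i = -1, j = 9
j→6 (data[6]=1≤1), i→0 (data[0]=1≥1); i<j, swap → [1, 3, 1, 1, 3, 1, 1, 3, 3]
j→5 (data[5]=1≤1), i→1 (data[1]=3≥1); i<j, swap → [1, 1, 1, 1, 3, 3, 1, 3, 3]
j→3 (data[3]=1≤1), i→2 (data[2]=1≥1); i<j, swap → [1, 1, 1, 1, 3, 3, 1, 3, 3]
j→2, i→3; i≥j, return j=2. data = [1, 1, 1, 1, 3, 3, 1, 3, 3]

[1, 1, 1, 1, 3, 3, 1, 3, 3]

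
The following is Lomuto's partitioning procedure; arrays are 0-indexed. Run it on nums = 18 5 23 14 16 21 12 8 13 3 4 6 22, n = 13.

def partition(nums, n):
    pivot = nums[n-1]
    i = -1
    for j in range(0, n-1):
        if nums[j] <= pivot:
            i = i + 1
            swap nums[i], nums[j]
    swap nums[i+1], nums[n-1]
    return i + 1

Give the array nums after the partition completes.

18 5 14 16 21 12 8 13 3 4 6 22 23

pivot = nums[12] = 22; i = -1
j=0: nums[0]=18 ≤ 22 → i=0, swap nums[0],nums[0] (no change) → 18 5 23 14 16 21 12 8 13 3 4 6 22
j=1: nums[1]=5 ≤ 22 → i=1, swap nums[1],nums[1] (no change) → 18 5 23 14 16 21 12 8 13 3 4 6 22
j=2: nums[2]=23 > 22 → no swap
j=3: nums[3]=14 ≤ 22 → i=2, swap nums[2],nums[3] → 18 5 14 23 16 21 12 8 13 3 4 6 22
j=4: nums[4]=16 ≤ 22 → i=3, swap nums[3],nums[4] → 18 5 14 16 23 21 12 8 13 3 4 6 22
j=5: nums[5]=21 ≤ 22 → i=4, swap nums[4],nums[5] → 18 5 14 16 21 23 12 8 13 3 4 6 22
j=6: nums[6]=12 ≤ 22 → i=5, swap nums[5],nums[6] → 18 5 14 16 21 12 23 8 13 3 4 6 22
j=7: nums[7]=8 ≤ 22 → i=6, swap nums[6],nums[7] → 18 5 14 16 21 12 8 23 13 3 4 6 22
j=8: nums[8]=13 ≤ 22 → i=7, swap nums[7],nums[8] → 18 5 14 16 21 12 8 13 23 3 4 6 22
j=9: nums[9]=3 ≤ 22 → i=8, swap nums[8],nums[9] → 18 5 14 16 21 12 8 13 3 23 4 6 22
j=10: nums[10]=4 ≤ 22 → i=9, swap nums[9],nums[10] → 18 5 14 16 21 12 8 13 3 4 23 6 22
j=11: nums[11]=6 ≤ 22 → i=10, swap nums[10],nums[11] → 18 5 14 16 21 12 8 13 3 4 6 23 22
final swap nums[11],nums[12] → 18 5 14 16 21 12 8 13 3 4 6 22 23; return 11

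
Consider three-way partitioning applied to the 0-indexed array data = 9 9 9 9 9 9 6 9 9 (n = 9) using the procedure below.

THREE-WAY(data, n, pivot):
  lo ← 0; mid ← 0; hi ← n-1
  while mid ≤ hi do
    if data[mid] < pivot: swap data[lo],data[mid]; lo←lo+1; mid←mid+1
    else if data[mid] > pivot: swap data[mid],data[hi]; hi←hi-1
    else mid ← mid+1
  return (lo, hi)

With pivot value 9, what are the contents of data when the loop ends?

6 9 9 9 9 9 9 9 9

pivot = 9; lo=0, mid=0, hi=8
data[mid]=9=9: mid=1
data[mid]=9=9: mid=2
data[mid]=9=9: mid=3
data[mid]=9=9: mid=4
data[mid]=9=9: mid=5
data[mid]=9=9: mid=6
data[mid]=6<9: swap data[0],data[6]; lo=1,mid=7 → 6 9 9 9 9 9 9 9 9
data[mid]=9=9: mid=8
data[mid]=9=9: mid=9
end: lo=1, hi=8; data = 6 9 9 9 9 9 9 9 9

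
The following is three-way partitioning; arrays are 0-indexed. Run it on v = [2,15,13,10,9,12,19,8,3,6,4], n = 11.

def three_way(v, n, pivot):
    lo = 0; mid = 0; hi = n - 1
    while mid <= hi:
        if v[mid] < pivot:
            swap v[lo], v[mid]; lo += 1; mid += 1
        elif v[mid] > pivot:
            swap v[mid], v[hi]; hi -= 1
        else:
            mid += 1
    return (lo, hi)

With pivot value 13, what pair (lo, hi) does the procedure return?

lo=0 mid=0 hi=10
2<13: swap(0,0), lo=1 mid=1 ⇒ [2,15,13,10,9,12,19,8,3,6,4]
15>13: swap(1,10), hi=9 ⇒ [2,4,13,10,9,12,19,8,3,6,15]
4<13: swap(1,1), lo=2 mid=2 ⇒ [2,4,13,10,9,12,19,8,3,6,15]
13=13: mid=3
10<13: swap(2,3), lo=3 mid=4 ⇒ [2,4,10,13,9,12,19,8,3,6,15]
9<13: swap(3,4), lo=4 mid=5 ⇒ [2,4,10,9,13,12,19,8,3,6,15]
12<13: swap(4,5), lo=5 mid=6 ⇒ [2,4,10,9,12,13,19,8,3,6,15]
19>13: swap(6,9), hi=8 ⇒ [2,4,10,9,12,13,6,8,3,19,15]
6<13: swap(5,6), lo=6 mid=7 ⇒ [2,4,10,9,12,6,13,8,3,19,15]
8<13: swap(6,7), lo=7 mid=8 ⇒ [2,4,10,9,12,6,8,13,3,19,15]
3<13: swap(7,8), lo=8 mid=9 ⇒ [2,4,10,9,12,6,8,3,13,19,15]
done. lo=8 hi=8; v=[2,4,10,9,12,6,8,3,13,19,15]

(8, 8)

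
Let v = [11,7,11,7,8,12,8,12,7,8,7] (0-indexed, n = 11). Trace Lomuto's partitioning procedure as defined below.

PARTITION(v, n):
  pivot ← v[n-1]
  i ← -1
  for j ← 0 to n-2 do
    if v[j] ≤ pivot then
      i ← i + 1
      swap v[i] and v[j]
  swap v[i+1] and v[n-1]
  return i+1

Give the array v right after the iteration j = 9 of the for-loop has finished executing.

pivot=7, i=-1
j=0: 11>7, skip
j=1: 7≤7, i=0, swap(0,1) ⇒ [7,11,11,7,8,12,8,12,7,8,7]
j=2: 11>7, skip
j=3: 7≤7, i=1, swap(1,3) ⇒ [7,7,11,11,8,12,8,12,7,8,7]
j=4: 8>7, skip
j=5: 12>7, skip
j=6: 8>7, skip
j=7: 12>7, skip
j=8: 7≤7, i=2, swap(2,8) ⇒ [7,7,7,11,8,12,8,12,11,8,7]
j=9: 8>7, skip
(after j=9) v = [7,7,7,11,8,12,8,12,11,8,7]

[7,7,7,11,8,12,8,12,11,8,7]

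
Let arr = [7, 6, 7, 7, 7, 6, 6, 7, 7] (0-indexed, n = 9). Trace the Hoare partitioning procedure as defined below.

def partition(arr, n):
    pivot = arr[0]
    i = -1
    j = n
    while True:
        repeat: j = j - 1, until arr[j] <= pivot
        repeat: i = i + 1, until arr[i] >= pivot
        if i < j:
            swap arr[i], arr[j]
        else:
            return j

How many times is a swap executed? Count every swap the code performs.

pivot = arr[0] = 7; i = -1, j = 9
j→8 (arr[8]=7≤7), i→0 (arr[0]=7≥7); i<j, swap → [7, 6, 7, 7, 7, 6, 6, 7, 7]
j→7 (arr[7]=7≤7), i→2 (arr[2]=7≥7); i<j, swap → [7, 6, 7, 7, 7, 6, 6, 7, 7]
j→6 (arr[6]=6≤7), i→3 (arr[3]=7≥7); i<j, swap → [7, 6, 7, 6, 7, 6, 7, 7, 7]
j→5 (arr[5]=6≤7), i→4 (arr[4]=7≥7); i<j, swap → [7, 6, 7, 6, 6, 7, 7, 7, 7]
j→4, i→5; i≥j, return j=4. arr = [7, 6, 7, 6, 6, 7, 7, 7, 7]

4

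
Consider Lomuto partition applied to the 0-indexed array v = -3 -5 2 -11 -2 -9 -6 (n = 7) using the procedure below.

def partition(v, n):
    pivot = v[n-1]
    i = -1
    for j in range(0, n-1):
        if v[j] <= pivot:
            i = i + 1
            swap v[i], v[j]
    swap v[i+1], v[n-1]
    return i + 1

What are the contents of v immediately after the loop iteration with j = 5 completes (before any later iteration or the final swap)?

-11 -9 2 -3 -2 -5 -6

pivot=-6, i=-1
j=0: -3>-6, skip
j=1: -5>-6, skip
j=2: 2>-6, skip
j=3: -11≤-6, i=0, swap(0,3) ⇒ -11 -5 2 -3 -2 -9 -6
j=4: -2>-6, skip
j=5: -9≤-6, i=1, swap(1,5) ⇒ -11 -9 2 -3 -2 -5 -6
(after j=5) v = -11 -9 2 -3 -2 -5 -6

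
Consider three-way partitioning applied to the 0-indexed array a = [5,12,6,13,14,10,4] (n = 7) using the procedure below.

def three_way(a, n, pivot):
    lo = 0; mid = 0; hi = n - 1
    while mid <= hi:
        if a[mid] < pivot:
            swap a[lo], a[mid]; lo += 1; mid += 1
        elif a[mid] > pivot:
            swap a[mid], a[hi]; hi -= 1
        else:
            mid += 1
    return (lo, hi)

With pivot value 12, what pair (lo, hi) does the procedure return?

(4, 4)

pivot = 12; lo=0, mid=0, hi=6
a[mid]=5<12: swap a[0],a[0]; lo=1,mid=1 → [5,12,6,13,14,10,4]
a[mid]=12=12: mid=2
a[mid]=6<12: swap a[1],a[2]; lo=2,mid=3 → [5,6,12,13,14,10,4]
a[mid]=13>12: swap a[3],a[6]; hi=5 → [5,6,12,4,14,10,13]
a[mid]=4<12: swap a[2],a[3]; lo=3,mid=4 → [5,6,4,12,14,10,13]
a[mid]=14>12: swap a[4],a[5]; hi=4 → [5,6,4,12,10,14,13]
a[mid]=10<12: swap a[3],a[4]; lo=4,mid=5 → [5,6,4,10,12,14,13]
end: lo=4, hi=4; a = [5,6,4,10,12,14,13]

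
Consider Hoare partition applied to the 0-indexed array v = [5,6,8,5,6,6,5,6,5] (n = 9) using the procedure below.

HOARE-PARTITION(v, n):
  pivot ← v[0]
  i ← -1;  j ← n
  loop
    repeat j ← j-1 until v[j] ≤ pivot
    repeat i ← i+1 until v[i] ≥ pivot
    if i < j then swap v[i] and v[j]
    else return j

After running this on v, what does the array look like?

[5,5,5,8,6,6,6,6,5]

pivot = v[0] = 5; i = -1, j = 9
j→8 (v[8]=5≤5), i→0 (v[0]=5≥5); i<j, swap → [5,6,8,5,6,6,5,6,5]
j→6 (v[6]=5≤5), i→1 (v[1]=6≥5); i<j, swap → [5,5,8,5,6,6,6,6,5]
j→3 (v[3]=5≤5), i→2 (v[2]=8≥5); i<j, swap → [5,5,5,8,6,6,6,6,5]
j→2, i→3; i≥j, return j=2. v = [5,5,5,8,6,6,6,6,5]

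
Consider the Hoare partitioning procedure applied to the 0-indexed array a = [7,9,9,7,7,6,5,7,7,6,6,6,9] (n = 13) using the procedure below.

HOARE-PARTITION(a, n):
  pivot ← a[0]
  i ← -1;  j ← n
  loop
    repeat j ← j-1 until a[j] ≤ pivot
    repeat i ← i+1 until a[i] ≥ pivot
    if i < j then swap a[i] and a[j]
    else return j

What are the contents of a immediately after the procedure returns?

pivot = a[0] = 7; i = -1, j = 13
j→11 (a[11]=6≤7), i→0 (a[0]=7≥7); i<j, swap → [6,9,9,7,7,6,5,7,7,6,6,7,9]
j→10 (a[10]=6≤7), i→1 (a[1]=9≥7); i<j, swap → [6,6,9,7,7,6,5,7,7,6,9,7,9]
j→9 (a[9]=6≤7), i→2 (a[2]=9≥7); i<j, swap → [6,6,6,7,7,6,5,7,7,9,9,7,9]
j→8 (a[8]=7≤7), i→3 (a[3]=7≥7); i<j, swap → [6,6,6,7,7,6,5,7,7,9,9,7,9]
j→7 (a[7]=7≤7), i→4 (a[4]=7≥7); i<j, swap → [6,6,6,7,7,6,5,7,7,9,9,7,9]
j→6, i→7; i≥j, return j=6. a = [6,6,6,7,7,6,5,7,7,9,9,7,9]

[6,6,6,7,7,6,5,7,7,9,9,7,9]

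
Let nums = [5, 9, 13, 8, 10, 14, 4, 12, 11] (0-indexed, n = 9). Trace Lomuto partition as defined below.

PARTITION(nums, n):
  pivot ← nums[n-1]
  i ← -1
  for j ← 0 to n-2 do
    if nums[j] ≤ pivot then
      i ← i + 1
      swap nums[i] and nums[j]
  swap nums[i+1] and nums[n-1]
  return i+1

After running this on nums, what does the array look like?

pivot = nums[8] = 11; i = -1
j=0: nums[0]=5 ≤ 11 → i=0, swap nums[0],nums[0] (no change) → [5, 9, 13, 8, 10, 14, 4, 12, 11]
j=1: nums[1]=9 ≤ 11 → i=1, swap nums[1],nums[1] (no change) → [5, 9, 13, 8, 10, 14, 4, 12, 11]
j=2: nums[2]=13 > 11 → no swap
j=3: nums[3]=8 ≤ 11 → i=2, swap nums[2],nums[3] → [5, 9, 8, 13, 10, 14, 4, 12, 11]
j=4: nums[4]=10 ≤ 11 → i=3, swap nums[3],nums[4] → [5, 9, 8, 10, 13, 14, 4, 12, 11]
j=5: nums[5]=14 > 11 → no swap
j=6: nums[6]=4 ≤ 11 → i=4, swap nums[4],nums[6] → [5, 9, 8, 10, 4, 14, 13, 12, 11]
j=7: nums[7]=12 > 11 → no swap
final swap nums[5],nums[8] → [5, 9, 8, 10, 4, 11, 13, 12, 14]; return 5

[5, 9, 8, 10, 4, 11, 13, 12, 14]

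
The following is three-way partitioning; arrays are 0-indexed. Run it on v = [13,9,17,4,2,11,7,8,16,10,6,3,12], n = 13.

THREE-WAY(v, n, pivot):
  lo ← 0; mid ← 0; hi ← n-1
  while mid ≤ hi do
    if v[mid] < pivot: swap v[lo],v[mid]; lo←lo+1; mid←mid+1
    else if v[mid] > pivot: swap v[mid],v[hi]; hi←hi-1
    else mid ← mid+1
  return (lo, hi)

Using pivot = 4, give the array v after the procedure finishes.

pivot = 4; lo=0, mid=0, hi=12
v[mid]=13>4: swap v[0],v[12]; hi=11 → [12,9,17,4,2,11,7,8,16,10,6,3,13]
v[mid]=12>4: swap v[0],v[11]; hi=10 → [3,9,17,4,2,11,7,8,16,10,6,12,13]
v[mid]=3<4: swap v[0],v[0]; lo=1,mid=1 → [3,9,17,4,2,11,7,8,16,10,6,12,13]
v[mid]=9>4: swap v[1],v[10]; hi=9 → [3,6,17,4,2,11,7,8,16,10,9,12,13]
v[mid]=6>4: swap v[1],v[9]; hi=8 → [3,10,17,4,2,11,7,8,16,6,9,12,13]
v[mid]=10>4: swap v[1],v[8]; hi=7 → [3,16,17,4,2,11,7,8,10,6,9,12,13]
v[mid]=16>4: swap v[1],v[7]; hi=6 → [3,8,17,4,2,11,7,16,10,6,9,12,13]
v[mid]=8>4: swap v[1],v[6]; hi=5 → [3,7,17,4,2,11,8,16,10,6,9,12,13]
v[mid]=7>4: swap v[1],v[5]; hi=4 → [3,11,17,4,2,7,8,16,10,6,9,12,13]
v[mid]=11>4: swap v[1],v[4]; hi=3 → [3,2,17,4,11,7,8,16,10,6,9,12,13]
v[mid]=2<4: swap v[1],v[1]; lo=2,mid=2 → [3,2,17,4,11,7,8,16,10,6,9,12,13]
v[mid]=17>4: swap v[2],v[3]; hi=2 → [3,2,4,17,11,7,8,16,10,6,9,12,13]
v[mid]=4=4: mid=3
end: lo=2, hi=2; v = [3,2,4,17,11,7,8,16,10,6,9,12,13]

[3,2,4,17,11,7,8,16,10,6,9,12,13]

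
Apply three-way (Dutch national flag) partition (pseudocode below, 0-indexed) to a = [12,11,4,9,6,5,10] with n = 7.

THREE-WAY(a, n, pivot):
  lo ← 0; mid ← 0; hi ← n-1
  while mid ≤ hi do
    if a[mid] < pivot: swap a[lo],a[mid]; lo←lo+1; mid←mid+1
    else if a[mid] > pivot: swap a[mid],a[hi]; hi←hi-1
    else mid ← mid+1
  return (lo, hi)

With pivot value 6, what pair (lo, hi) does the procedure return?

(2, 2)

lo=0 mid=0 hi=6
12>6: swap(0,6), hi=5 ⇒ [10,11,4,9,6,5,12]
10>6: swap(0,5), hi=4 ⇒ [5,11,4,9,6,10,12]
5<6: swap(0,0), lo=1 mid=1 ⇒ [5,11,4,9,6,10,12]
11>6: swap(1,4), hi=3 ⇒ [5,6,4,9,11,10,12]
6=6: mid=2
4<6: swap(1,2), lo=2 mid=3 ⇒ [5,4,6,9,11,10,12]
9>6: swap(3,3), hi=2 ⇒ [5,4,6,9,11,10,12]
done. lo=2 hi=2; a=[5,4,6,9,11,10,12]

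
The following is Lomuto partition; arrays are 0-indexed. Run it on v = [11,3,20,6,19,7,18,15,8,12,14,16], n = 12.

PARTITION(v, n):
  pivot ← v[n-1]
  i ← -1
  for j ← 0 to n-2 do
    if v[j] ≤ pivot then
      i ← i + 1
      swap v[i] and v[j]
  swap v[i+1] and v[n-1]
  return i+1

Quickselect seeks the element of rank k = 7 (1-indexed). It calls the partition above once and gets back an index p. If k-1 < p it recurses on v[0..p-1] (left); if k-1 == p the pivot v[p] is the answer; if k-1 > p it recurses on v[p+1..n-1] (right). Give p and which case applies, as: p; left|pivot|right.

8; left

pivot = v[11] = 16; i = -1
j=0: v[0]=11 ≤ 16 → i=0, swap v[0],v[0] (no change) → [11,3,20,6,19,7,18,15,8,12,14,16]
j=1: v[1]=3 ≤ 16 → i=1, swap v[1],v[1] (no change) → [11,3,20,6,19,7,18,15,8,12,14,16]
j=2: v[2]=20 > 16 → no swap
j=3: v[3]=6 ≤ 16 → i=2, swap v[2],v[3] → [11,3,6,20,19,7,18,15,8,12,14,16]
j=4: v[4]=19 > 16 → no swap
j=5: v[5]=7 ≤ 16 → i=3, swap v[3],v[5] → [11,3,6,7,19,20,18,15,8,12,14,16]
j=6: v[6]=18 > 16 → no swap
j=7: v[7]=15 ≤ 16 → i=4, swap v[4],v[7] → [11,3,6,7,15,20,18,19,8,12,14,16]
j=8: v[8]=8 ≤ 16 → i=5, swap v[5],v[8] → [11,3,6,7,15,8,18,19,20,12,14,16]
j=9: v[9]=12 ≤ 16 → i=6, swap v[6],v[9] → [11,3,6,7,15,8,12,19,20,18,14,16]
j=10: v[10]=14 ≤ 16 → i=7, swap v[7],v[10] → [11,3,6,7,15,8,12,14,20,18,19,16]
final swap v[8],v[11] → [11,3,6,7,15,8,12,14,16,18,19,20]; return 8
p = 8; k-1 = 6 < 8 ⇒ left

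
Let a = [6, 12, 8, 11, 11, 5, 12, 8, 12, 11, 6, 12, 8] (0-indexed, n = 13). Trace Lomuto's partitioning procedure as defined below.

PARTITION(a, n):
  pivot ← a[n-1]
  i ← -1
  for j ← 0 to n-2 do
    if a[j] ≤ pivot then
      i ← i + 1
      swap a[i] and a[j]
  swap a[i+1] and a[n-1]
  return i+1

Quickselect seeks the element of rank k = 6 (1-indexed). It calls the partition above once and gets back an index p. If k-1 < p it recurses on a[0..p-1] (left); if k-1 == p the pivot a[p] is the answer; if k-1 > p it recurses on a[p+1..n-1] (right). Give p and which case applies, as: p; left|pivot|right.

pivot=8, i=-1
j=0: 6≤8, i=0, swap(0,0) ⇒ [6, 12, 8, 11, 11, 5, 12, 8, 12, 11, 6, 12, 8]
j=1: 12>8, skip
j=2: 8≤8, i=1, swap(1,2) ⇒ [6, 8, 12, 11, 11, 5, 12, 8, 12, 11, 6, 12, 8]
j=3: 11>8, skip
j=4: 11>8, skip
j=5: 5≤8, i=2, swap(2,5) ⇒ [6, 8, 5, 11, 11, 12, 12, 8, 12, 11, 6, 12, 8]
j=6: 12>8, skip
j=7: 8≤8, i=3, swap(3,7) ⇒ [6, 8, 5, 8, 11, 12, 12, 11, 12, 11, 6, 12, 8]
j=8: 12>8, skip
j=9: 11>8, skip
j=10: 6≤8, i=4, swap(4,10) ⇒ [6, 8, 5, 8, 6, 12, 12, 11, 12, 11, 11, 12, 8]
j=11: 12>8, skip
swap(5,12) ⇒ [6, 8, 5, 8, 6, 8, 12, 11, 12, 11, 11, 12, 12]; return 5
p = 5; k-1 = 5 == 5 ⇒ pivot

5; pivot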